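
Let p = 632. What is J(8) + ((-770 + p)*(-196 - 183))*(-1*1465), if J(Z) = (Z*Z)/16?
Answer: -76622426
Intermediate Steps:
J(Z) = Z²/16 (J(Z) = Z²*(1/16) = Z²/16)
J(8) + ((-770 + p)*(-196 - 183))*(-1*1465) = (1/16)*8² + ((-770 + 632)*(-196 - 183))*(-1*1465) = (1/16)*64 - 138*(-379)*(-1465) = 4 + 52302*(-1465) = 4 - 76622430 = -76622426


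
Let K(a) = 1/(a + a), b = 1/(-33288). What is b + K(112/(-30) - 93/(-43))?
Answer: -10736393/33720744 ≈ -0.31839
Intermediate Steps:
b = -1/33288 ≈ -3.0041e-5
K(a) = 1/(2*a)
b + K(112/(-30) - 93/(-43)) = -1/33288 + 1/(2*(112/(-30) - 93/(-43))) = -1/33288 + 1/(2*(112*(-1/30) - 93*(-1/43))) = -1/33288 + 1/(2*(-56/15 + 93/43)) = -1/33288 + 1/(2*(-1013/645)) = -1/33288 + (1/2)*(-645/1013) = -1/33288 - 645/2026 = -10736393/33720744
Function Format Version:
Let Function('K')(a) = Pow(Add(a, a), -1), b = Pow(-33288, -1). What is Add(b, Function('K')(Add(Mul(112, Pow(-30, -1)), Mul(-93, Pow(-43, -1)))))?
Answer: Rational(-10736393, 33720744) ≈ -0.31839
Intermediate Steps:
b = Rational(-1, 33288) ≈ -3.0041e-5
Function('K')(a) = Mul(Rational(1, 2), Pow(a, -1)) (Function('K')(a) = Pow(Mul(2, a), -1) = Mul(Rational(1, 2), Pow(a, -1)))
Add(b, Function('K')(Add(Mul(112, Pow(-30, -1)), Mul(-93, Pow(-43, -1))))) = Add(Rational(-1, 33288), Mul(Rational(1, 2), Pow(Add(Mul(112, Pow(-30, -1)), Mul(-93, Pow(-43, -1))), -1))) = Add(Rational(-1, 33288), Mul(Rational(1, 2), Pow(Add(Mul(112, Rational(-1, 30)), Mul(-93, Rational(-1, 43))), -1))) = Add(Rational(-1, 33288), Mul(Rational(1, 2), Pow(Add(Rational(-56, 15), Rational(93, 43)), -1))) = Add(Rational(-1, 33288), Mul(Rational(1, 2), Pow(Rational(-1013, 645), -1))) = Add(Rational(-1, 33288), Mul(Rational(1, 2), Rational(-645, 1013))) = Add(Rational(-1, 33288), Rational(-645, 2026)) = Rational(-10736393, 33720744)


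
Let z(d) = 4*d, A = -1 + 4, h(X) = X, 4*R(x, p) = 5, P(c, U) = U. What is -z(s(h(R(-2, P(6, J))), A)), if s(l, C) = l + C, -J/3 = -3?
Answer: -17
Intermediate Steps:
J = 9 (J = -3*(-3) = 9)
R(x, p) = 5/4 (R(x, p) = (1/4)*5 = 5/4)
A = 3
s(l, C) = C + l
-z(s(h(R(-2, P(6, J))), A)) = -4*(3 + 5/4) = -4*17/4 = -1*17 = -17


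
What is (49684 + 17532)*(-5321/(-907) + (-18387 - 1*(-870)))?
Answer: -1067564707168/907 ≈ -1.1770e+9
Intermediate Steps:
(49684 + 17532)*(-5321/(-907) + (-18387 - 1*(-870))) = 67216*(-5321*(-1/907) + (-18387 + 870)) = 67216*(5321/907 - 17517) = 67216*(-15882598/907) = -1067564707168/907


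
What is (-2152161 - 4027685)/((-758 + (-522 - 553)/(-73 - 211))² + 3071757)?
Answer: -498441658976/293635987401 ≈ -1.6975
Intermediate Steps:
(-2152161 - 4027685)/((-758 + (-522 - 553)/(-73 - 211))² + 3071757) = -6179846/((-758 - 1075/(-284))² + 3071757) = -6179846/((-758 - 1075*(-1/284))² + 3071757) = -6179846/((-758 + 1075/284)² + 3071757) = -6179846/((-214197/284)² + 3071757) = -6179846/(45880354809/80656 + 3071757) = -6179846/293635987401/80656 = -6179846*80656/293635987401 = -498441658976/293635987401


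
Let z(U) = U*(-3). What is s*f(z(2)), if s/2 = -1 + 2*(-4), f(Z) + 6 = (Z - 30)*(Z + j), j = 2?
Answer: -2484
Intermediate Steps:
z(U) = -3*U
f(Z) = -6 + (-30 + Z)*(2 + Z) (f(Z) = -6 + (Z - 30)*(Z + 2) = -6 + (-30 + Z)*(2 + Z))
s = -18 (s = 2*(-1 + 2*(-4)) = 2*(-1 - 8) = 2*(-9) = -18)
s*f(z(2)) = -18*(-66 + (-3*2)² - (-84)*2) = -18*(-66 + (-6)² - 28*(-6)) = -18*(-66 + 36 + 168) = -18*138 = -2484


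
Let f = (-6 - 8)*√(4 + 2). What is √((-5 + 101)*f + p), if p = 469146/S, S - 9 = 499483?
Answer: √(58583668458 - 83829398709504*√6)/249746 ≈ 57.369*I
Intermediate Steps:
S = 499492 (S = 9 + 499483 = 499492)
f = -14*√6 ≈ -34.293
p = 234573/249746 (p = 469146/499492 = 469146*(1/499492) = 234573/249746 ≈ 0.93925)
√((-5 + 101)*f + p) = √((-5 + 101)*(-14*√6) + 234573/249746) = √(96*(-14*√6) + 234573/249746) = √(-1344*√6 + 234573/249746) = √(234573/249746 - 1344*√6)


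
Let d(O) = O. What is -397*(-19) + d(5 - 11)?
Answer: 7537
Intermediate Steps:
-397*(-19) + d(5 - 11) = -397*(-19) + (5 - 11) = 7543 - 6 = 7537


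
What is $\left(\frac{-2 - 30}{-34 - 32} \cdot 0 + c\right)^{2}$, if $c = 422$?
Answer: $178084$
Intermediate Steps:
$\left(\frac{-2 - 30}{-34 - 32} \cdot 0 + c\right)^{2} = \left(\frac{-2 - 30}{-34 - 32} \cdot 0 + 422\right)^{2} = \left(- \frac{32}{-66} \cdot 0 + 422\right)^{2} = \left(\left(-32\right) \left(- \frac{1}{66}\right) 0 + 422\right)^{2} = \left(\frac{16}{33} \cdot 0 + 422\right)^{2} = \left(0 + 422\right)^{2} = 422^{2} = 178084$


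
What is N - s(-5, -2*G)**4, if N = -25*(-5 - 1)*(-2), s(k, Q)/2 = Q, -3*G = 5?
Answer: -184300/81 ≈ -2275.3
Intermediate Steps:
G = -5/3 (G = -1/3*5 = -5/3 ≈ -1.6667)
s(k, Q) = 2*Q
N = -300 (N = -(-150)*(-2) = -25*12 = -300)
N - s(-5, -2*G)**4 = -300 - (2*(-2*(-5/3)))**4 = -300 - (2*(10/3))**4 = -300 - (20/3)**4 = -300 - 1*160000/81 = -300 - 160000/81 = -184300/81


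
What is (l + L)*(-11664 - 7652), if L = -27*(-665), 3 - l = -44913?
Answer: -1214416236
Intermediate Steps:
l = 44916 (l = 3 - 1*(-44913) = 3 + 44913 = 44916)
L = 17955
(l + L)*(-11664 - 7652) = (44916 + 17955)*(-11664 - 7652) = 62871*(-19316) = -1214416236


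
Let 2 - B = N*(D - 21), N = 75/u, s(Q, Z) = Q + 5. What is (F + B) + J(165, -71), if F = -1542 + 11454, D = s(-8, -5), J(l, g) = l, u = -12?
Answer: 9929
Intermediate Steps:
s(Q, Z) = 5 + Q
D = -3 (D = 5 - 8 = -3)
F = 9912
N = -25/4 (N = 75/(-12) = 75*(-1/12) = -25/4 ≈ -6.2500)
B = -148 (B = 2 - (-25)*(-3 - 21)/4 = 2 - (-25)*(-24)/4 = 2 - 1*150 = 2 - 150 = -148)
(F + B) + J(165, -71) = (9912 - 148) + 165 = 9764 + 165 = 9929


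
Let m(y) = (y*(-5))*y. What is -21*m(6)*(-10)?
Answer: -37800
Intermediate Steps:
m(y) = -5*y² (m(y) = (-5*y)*y = -5*y²)
-21*m(6)*(-10) = -(-105)*6²*(-10) = -(-105)*36*(-10) = -21*(-180)*(-10) = 3780*(-10) = -37800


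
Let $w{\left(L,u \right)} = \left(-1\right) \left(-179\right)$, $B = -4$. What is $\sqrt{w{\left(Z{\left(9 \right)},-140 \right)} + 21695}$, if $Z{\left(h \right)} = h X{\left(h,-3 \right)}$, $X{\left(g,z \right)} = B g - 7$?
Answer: $\sqrt{21874} \approx 147.9$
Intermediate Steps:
$X{\left(g,z \right)} = -7 - 4 g$ ($X{\left(g,z \right)} = - 4 g - 7 = -7 - 4 g$)
$Z{\left(h \right)} = h \left(-7 - 4 h\right)$
$w{\left(L,u \right)} = 179$
$\sqrt{w{\left(Z{\left(9 \right)},-140 \right)} + 21695} = \sqrt{179 + 21695} = \sqrt{21874}$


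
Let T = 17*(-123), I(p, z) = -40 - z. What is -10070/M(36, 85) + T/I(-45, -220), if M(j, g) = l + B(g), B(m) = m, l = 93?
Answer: -364133/5340 ≈ -68.190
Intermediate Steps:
T = -2091
M(j, g) = 93 + g
-10070/M(36, 85) + T/I(-45, -220) = -10070/(93 + 85) - 2091/(-40 - 1*(-220)) = -10070/178 - 2091/(-40 + 220) = -10070*1/178 - 2091/180 = -5035/89 - 2091*1/180 = -5035/89 - 697/60 = -364133/5340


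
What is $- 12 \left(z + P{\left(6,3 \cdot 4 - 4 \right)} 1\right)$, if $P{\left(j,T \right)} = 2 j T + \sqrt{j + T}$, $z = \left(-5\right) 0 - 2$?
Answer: $-1128 - 12 \sqrt{14} \approx -1172.9$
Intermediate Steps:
$z = -2$ ($z = 0 - 2 = -2$)
$P{\left(j,T \right)} = \sqrt{T + j} + 2 T j$ ($P{\left(j,T \right)} = 2 T j + \sqrt{T + j} = \sqrt{T + j} + 2 T j$)
$- 12 \left(z + P{\left(6,3 \cdot 4 - 4 \right)} 1\right) = - 12 \left(-2 + \left(\sqrt{\left(3 \cdot 4 - 4\right) + 6} + 2 \left(3 \cdot 4 - 4\right) 6\right) 1\right) = - 12 \left(-2 + \left(\sqrt{\left(12 - 4\right) + 6} + 2 \left(12 - 4\right) 6\right) 1\right) = - 12 \left(-2 + \left(\sqrt{8 + 6} + 2 \cdot 8 \cdot 6\right) 1\right) = - 12 \left(-2 + \left(\sqrt{14} + 96\right) 1\right) = - 12 \left(-2 + \left(96 + \sqrt{14}\right) 1\right) = - 12 \left(-2 + \left(96 + \sqrt{14}\right)\right) = - 12 \left(94 + \sqrt{14}\right) = -1128 - 12 \sqrt{14}$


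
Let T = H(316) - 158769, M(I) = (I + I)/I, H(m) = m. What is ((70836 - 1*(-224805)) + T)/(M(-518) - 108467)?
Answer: -137188/108465 ≈ -1.2648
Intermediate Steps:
M(I) = 2 (M(I) = (2*I)/I = 2)
T = -158453 (T = 316 - 158769 = -158453)
((70836 - 1*(-224805)) + T)/(M(-518) - 108467) = ((70836 - 1*(-224805)) - 158453)/(2 - 108467) = ((70836 + 224805) - 158453)/(-108465) = (295641 - 158453)*(-1/108465) = 137188*(-1/108465) = -137188/108465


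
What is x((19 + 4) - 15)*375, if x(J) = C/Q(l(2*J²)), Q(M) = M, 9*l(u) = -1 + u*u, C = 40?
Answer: 45000/5461 ≈ 8.2402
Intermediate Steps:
l(u) = -⅑ + u²/9 (l(u) = (-1 + u*u)/9 = (-1 + u²)/9 = -⅑ + u²/9)
x(J) = 40/(-⅑ + 4*J⁴/9) (x(J) = 40/(-⅑ + (2*J²)²/9) = 40/(-⅑ + (4*J⁴)/9) = 40/(-⅑ + 4*J⁴/9))
x((19 + 4) - 15)*375 = (360/(-1 + 4*((19 + 4) - 15)⁴))*375 = (360/(-1 + 4*(23 - 15)⁴))*375 = (360/(-1 + 4*8⁴))*375 = (360/(-1 + 4*4096))*375 = (360/(-1 + 16384))*375 = (360/16383)*375 = (360*(1/16383))*375 = (120/5461)*375 = 45000/5461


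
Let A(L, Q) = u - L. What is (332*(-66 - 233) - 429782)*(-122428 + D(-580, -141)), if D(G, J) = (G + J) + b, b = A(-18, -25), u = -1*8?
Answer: 65146687950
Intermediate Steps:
u = -8
A(L, Q) = -8 - L
b = 10 (b = -8 - 1*(-18) = -8 + 18 = 10)
D(G, J) = 10 + G + J (D(G, J) = (G + J) + 10 = 10 + G + J)
(332*(-66 - 233) - 429782)*(-122428 + D(-580, -141)) = (332*(-66 - 233) - 429782)*(-122428 + (10 - 580 - 141)) = (332*(-299) - 429782)*(-122428 - 711) = (-99268 - 429782)*(-123139) = -529050*(-123139) = 65146687950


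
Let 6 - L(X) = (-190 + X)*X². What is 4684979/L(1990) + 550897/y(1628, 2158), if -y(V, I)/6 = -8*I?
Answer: 50338560067819/9466223032032 ≈ 5.3177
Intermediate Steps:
y(V, I) = 48*I (y(V, I) = -(-48)*I = 48*I)
L(X) = 6 - X²*(-190 + X) (L(X) = 6 - (-190 + X)*X² = 6 - X²*(-190 + X))
4684979/L(1990) + 550897/y(1628, 2158) = 4684979/(6 - 1*1990³ + 190*1990²) + 550897/((48*2158)) = 4684979/(6 - 1*7880599000 + 190*3960100) + 550897/103584 = 4684979/(6 - 7880599000 + 752419000) + 550897*(1/103584) = 4684979/(-7128179994) + 550897/103584 = 4684979*(-1/7128179994) + 550897/103584 = -360383/548321538 + 550897/103584 = 50338560067819/9466223032032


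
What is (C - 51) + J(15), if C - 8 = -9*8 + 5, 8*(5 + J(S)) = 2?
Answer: -459/4 ≈ -114.75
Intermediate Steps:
J(S) = -19/4 (J(S) = -5 + (1/8)*2 = -5 + 1/4 = -19/4)
C = -59 (C = 8 + (-9*8 + 5) = 8 + (-72 + 5) = 8 - 67 = -59)
(C - 51) + J(15) = (-59 - 51) - 19/4 = -110 - 19/4 = -459/4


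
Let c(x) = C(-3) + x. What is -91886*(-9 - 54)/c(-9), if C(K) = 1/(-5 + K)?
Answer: -46310544/73 ≈ -6.3439e+5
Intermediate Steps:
c(x) = -1/8 + x (c(x) = 1/(-5 - 3) + x = 1/(-8) + x = -1/8 + x)
-91886*(-9 - 54)/c(-9) = -91886*(-9 - 54)/(-1/8 - 9) = -91886/(-73/8/(-63)) = -91886/((-1/63*(-73/8))) = -91886/73/504 = -91886*504/73 = -46310544/73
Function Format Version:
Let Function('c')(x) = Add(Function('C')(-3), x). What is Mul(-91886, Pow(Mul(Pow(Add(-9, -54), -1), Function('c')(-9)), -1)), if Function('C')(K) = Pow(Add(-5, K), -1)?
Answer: Rational(-46310544, 73) ≈ -6.3439e+5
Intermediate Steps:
Function('c')(x) = Add(Rational(-1, 8), x) (Function('c')(x) = Add(Pow(Add(-5, -3), -1), x) = Add(Pow(-8, -1), x) = Add(Rational(-1, 8), x))
Mul(-91886, Pow(Mul(Pow(Add(-9, -54), -1), Function('c')(-9)), -1)) = Mul(-91886, Pow(Mul(Pow(Add(-9, -54), -1), Add(Rational(-1, 8), -9)), -1)) = Mul(-91886, Pow(Mul(Pow(-63, -1), Rational(-73, 8)), -1)) = Mul(-91886, Pow(Mul(Rational(-1, 63), Rational(-73, 8)), -1)) = Mul(-91886, Pow(Rational(73, 504), -1)) = Mul(-91886, Rational(504, 73)) = Rational(-46310544, 73)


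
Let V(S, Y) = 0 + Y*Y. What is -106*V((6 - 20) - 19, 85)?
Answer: -765850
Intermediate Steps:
V(S, Y) = Y² (V(S, Y) = 0 + Y² = Y²)
-106*V((6 - 20) - 19, 85) = -106*85² = -106*7225 = -765850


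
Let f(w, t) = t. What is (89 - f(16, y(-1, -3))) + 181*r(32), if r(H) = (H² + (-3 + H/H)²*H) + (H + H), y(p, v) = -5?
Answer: 220190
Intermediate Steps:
r(H) = H² + 6*H (r(H) = (H² + (-3 + 1)²*H) + 2*H = (H² + (-2)²*H) + 2*H = (H² + 4*H) + 2*H = H² + 6*H)
(89 - f(16, y(-1, -3))) + 181*r(32) = (89 - 1*(-5)) + 181*(32*(6 + 32)) = (89 + 5) + 181*(32*38) = 94 + 181*1216 = 94 + 220096 = 220190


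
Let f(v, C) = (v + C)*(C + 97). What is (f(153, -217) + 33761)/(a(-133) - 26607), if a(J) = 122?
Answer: -41441/26485 ≈ -1.5647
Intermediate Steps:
f(v, C) = (97 + C)*(C + v) (f(v, C) = (C + v)*(97 + C) = (97 + C)*(C + v))
(f(153, -217) + 33761)/(a(-133) - 26607) = (((-217)**2 + 97*(-217) + 97*153 - 217*153) + 33761)/(122 - 26607) = ((47089 - 21049 + 14841 - 33201) + 33761)/(-26485) = (7680 + 33761)*(-1/26485) = 41441*(-1/26485) = -41441/26485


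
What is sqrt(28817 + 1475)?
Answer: 2*sqrt(7573) ≈ 174.05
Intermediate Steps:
sqrt(28817 + 1475) = sqrt(30292) = 2*sqrt(7573)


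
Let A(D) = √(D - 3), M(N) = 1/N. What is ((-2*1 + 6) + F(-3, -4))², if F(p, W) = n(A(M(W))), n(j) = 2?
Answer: 36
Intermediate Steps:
M(N) = 1/N
A(D) = √(-3 + D)
F(p, W) = 2
((-2*1 + 6) + F(-3, -4))² = ((-2*1 + 6) + 2)² = ((-2 + 6) + 2)² = (4 + 2)² = 6² = 36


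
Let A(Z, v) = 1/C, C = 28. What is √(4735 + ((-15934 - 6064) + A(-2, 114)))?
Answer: 3*I*√375949/14 ≈ 131.39*I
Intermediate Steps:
A(Z, v) = 1/28
√(4735 + ((-15934 - 6064) + A(-2, 114))) = √(4735 + ((-15934 - 6064) + 1/28)) = √(4735 + (-21998 + 1/28)) = √(4735 - 615943/28) = √(-483363/28) = 3*I*√375949/14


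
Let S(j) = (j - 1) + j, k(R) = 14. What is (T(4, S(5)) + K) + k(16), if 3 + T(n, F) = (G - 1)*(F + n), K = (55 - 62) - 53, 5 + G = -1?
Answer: -140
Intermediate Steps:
G = -6 (G = -5 - 1 = -6)
S(j) = -1 + 2*j (S(j) = (-1 + j) + j = -1 + 2*j)
K = -60 (K = -7 - 53 = -60)
T(n, F) = -3 - 7*F - 7*n (T(n, F) = -3 + (-6 - 1)*(F + n) = -3 - 7*(F + n) = -3 + (-7*F - 7*n) = -3 - 7*F - 7*n)
(T(4, S(5)) + K) + k(16) = ((-3 - 7*(-1 + 2*5) - 7*4) - 60) + 14 = ((-3 - 7*(-1 + 10) - 28) - 60) + 14 = ((-3 - 7*9 - 28) - 60) + 14 = ((-3 - 63 - 28) - 60) + 14 = (-94 - 60) + 14 = -154 + 14 = -140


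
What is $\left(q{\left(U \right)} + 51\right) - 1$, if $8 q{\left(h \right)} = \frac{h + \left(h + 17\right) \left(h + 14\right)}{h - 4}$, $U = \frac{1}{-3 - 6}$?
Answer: $\frac{114209}{2664} \approx 42.871$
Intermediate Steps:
$U = - \frac{1}{9}$ ($U = \frac{1}{-9} = - \frac{1}{9} \approx -0.11111$)
$q{\left(h \right)} = \frac{h + \left(14 + h\right) \left(17 + h\right)}{8 \left(-4 + h\right)}$ ($q{\left(h \right)} = \frac{\left(h + \left(h + 17\right) \left(h + 14\right)\right) \frac{1}{h - 4}}{8} = \frac{\left(h + \left(17 + h\right) \left(14 + h\right)\right) \frac{1}{-4 + h}}{8} = \frac{\left(h + \left(14 + h\right) \left(17 + h\right)\right) \frac{1}{-4 + h}}{8} = \frac{\frac{1}{-4 + h} \left(h + \left(14 + h\right) \left(17 + h\right)\right)}{8} = \frac{h + \left(14 + h\right) \left(17 + h\right)}{8 \left(-4 + h\right)}$)
$\left(q{\left(U \right)} + 51\right) - 1 = \left(\frac{238 + \left(- \frac{1}{9}\right)^{2} + 32 \left(- \frac{1}{9}\right)}{8 \left(-4 - \frac{1}{9}\right)} + 51\right) - 1 = \left(\frac{238 + \frac{1}{81} - \frac{32}{9}}{8 \left(- \frac{37}{9}\right)} + 51\right) - 1 = \left(\frac{1}{8} \left(- \frac{9}{37}\right) \frac{18991}{81} + 51\right) - 1 = \left(- \frac{18991}{2664} + 51\right) - 1 = \frac{116873}{2664} - 1 = \frac{114209}{2664}$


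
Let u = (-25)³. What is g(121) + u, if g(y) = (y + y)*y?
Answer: 13657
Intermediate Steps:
g(y) = 2*y² (g(y) = (2*y)*y = 2*y²)
u = -15625
g(121) + u = 2*121² - 15625 = 2*14641 - 15625 = 29282 - 15625 = 13657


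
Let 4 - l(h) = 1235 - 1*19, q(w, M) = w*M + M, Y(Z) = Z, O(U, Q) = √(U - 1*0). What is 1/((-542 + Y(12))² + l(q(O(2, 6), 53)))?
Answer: 1/279688 ≈ 3.5754e-6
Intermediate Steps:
O(U, Q) = √U (O(U, Q) = √(U + 0) = √U)
q(w, M) = M + M*w (q(w, M) = M*w + M = M + M*w)
l(h) = -1212 (l(h) = 4 - (1235 - 1*19) = 4 - (1235 - 19) = 4 - 1*1216 = 4 - 1216 = -1212)
1/((-542 + Y(12))² + l(q(O(2, 6), 53))) = 1/((-542 + 12)² - 1212) = 1/((-530)² - 1212) = 1/(280900 - 1212) = 1/279688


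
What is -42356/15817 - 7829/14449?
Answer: -735833137/228539833 ≈ -3.2197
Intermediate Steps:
-42356/15817 - 7829/14449 = -735833137/228539833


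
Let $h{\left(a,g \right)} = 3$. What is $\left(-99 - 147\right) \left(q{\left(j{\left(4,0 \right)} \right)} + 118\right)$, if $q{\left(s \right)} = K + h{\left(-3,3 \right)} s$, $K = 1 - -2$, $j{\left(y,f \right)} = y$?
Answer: $-32718$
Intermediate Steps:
$K = 3$ ($K = 1 + 2 = 3$)
$q{\left(s \right)} = 3 + 3 s$
$\left(-99 - 147\right) \left(q{\left(j{\left(4,0 \right)} \right)} + 118\right) = \left(-99 - 147\right) \left(\left(3 + 3 \cdot 4\right) + 118\right) = - 246 \left(\left(3 + 12\right) + 118\right) = - 246 \left(15 + 118\right) = \left(-246\right) 133 = -32718$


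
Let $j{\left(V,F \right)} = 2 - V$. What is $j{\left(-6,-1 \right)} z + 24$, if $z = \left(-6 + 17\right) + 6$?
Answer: $160$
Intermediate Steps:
$z = 17$ ($z = 11 + 6 = 17$)
$j{\left(-6,-1 \right)} z + 24 = \left(2 - -6\right) 17 + 24 = \left(2 + 6\right) 17 + 24 = 8 \cdot 17 + 24 = 136 + 24 = 160$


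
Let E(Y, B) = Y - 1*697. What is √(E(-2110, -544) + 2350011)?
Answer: 2*√586801 ≈ 1532.1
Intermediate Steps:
E(Y, B) = -697 + Y (E(Y, B) = Y - 697 = -697 + Y)
√(E(-2110, -544) + 2350011) = √((-697 - 2110) + 2350011) = √(-2807 + 2350011) = √2347204 = 2*√586801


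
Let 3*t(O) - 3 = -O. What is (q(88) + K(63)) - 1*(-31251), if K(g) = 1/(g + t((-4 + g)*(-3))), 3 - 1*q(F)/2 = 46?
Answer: 3833296/123 ≈ 31165.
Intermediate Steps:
q(F) = -86 (q(F) = 6 - 2*46 = 6 - 92 = -86)
t(O) = 1 - O/3 (t(O) = 1 + (-O)/3 = 1 - O/3)
K(g) = 1/(-3 + 2*g) (K(g) = 1/(g + (1 - (-4 + g)*(-3)/3)) = 1/(g + (1 - (12 - 3*g)/3)) = 1/(g + (1 + (-4 + g))) = 1/(g + (-3 + g)) = 1/(-3 + 2*g))
(q(88) + K(63)) - 1*(-31251) = (-86 + 1/(-3 + 2*63)) - 1*(-31251) = (-86 + 1/(-3 + 126)) + 31251 = (-86 + 1/123) + 31251 = -10577/123 + 31251 = 3833296/123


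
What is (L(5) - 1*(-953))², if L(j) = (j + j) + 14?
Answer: 954529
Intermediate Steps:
L(j) = 14 + 2*j (L(j) = 2*j + 14 = 14 + 2*j)
(L(5) - 1*(-953))² = ((14 + 2*5) - 1*(-953))² = ((14 + 10) + 953)² = (24 + 953)² = 977² = 954529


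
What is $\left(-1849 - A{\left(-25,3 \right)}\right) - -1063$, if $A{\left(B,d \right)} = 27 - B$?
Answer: $-838$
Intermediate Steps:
$\left(-1849 - A{\left(-25,3 \right)}\right) - -1063 = \left(-1849 - \left(27 - -25\right)\right) - -1063 = \left(-1849 - \left(27 + 25\right)\right) + 1063 = \left(-1849 - 52\right) + 1063 = -1901 + 1063 = -838$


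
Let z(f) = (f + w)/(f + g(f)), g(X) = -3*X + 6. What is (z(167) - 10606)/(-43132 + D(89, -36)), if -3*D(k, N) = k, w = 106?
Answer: 10437123/42471080 ≈ 0.24575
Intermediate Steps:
g(X) = 6 - 3*X
D(k, N) = -k/3
z(f) = (106 + f)/(6 - 2*f) (z(f) = (f + 106)/(f + (6 - 3*f)) = (106 + f)/(6 - 2*f))
(z(167) - 10606)/(-43132 + D(89, -36)) = ((-106 - 1*167)/(2*(-3 + 167)) - 10606)/(-43132 - ⅓*89) = ((½)*(-106 - 167)/164 - 10606)/(-43132 - 89/3) = ((½)*(1/164)*(-273) - 10606)/(-129485/3) = (-273/328 - 10606)*(-3/129485) = -3479041/328*(-3/129485) = 10437123/42471080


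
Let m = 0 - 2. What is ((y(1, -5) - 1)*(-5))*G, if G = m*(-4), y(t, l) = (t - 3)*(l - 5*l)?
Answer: 1640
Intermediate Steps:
m = -2
y(t, l) = -4*l*(-3 + t) (y(t, l) = (-3 + t)*(-4*l) = -4*l*(-3 + t))
G = 8 (G = -2*(-4) = 8)
((y(1, -5) - 1)*(-5))*G = ((4*(-5)*(3 - 1*1) - 1)*(-5))*8 = ((4*(-5)*(3 - 1) - 1)*(-5))*8 = ((4*(-5)*2 - 1)*(-5))*8 = ((-40 - 1)*(-5))*8 = -41*(-5)*8 = 205*8 = 1640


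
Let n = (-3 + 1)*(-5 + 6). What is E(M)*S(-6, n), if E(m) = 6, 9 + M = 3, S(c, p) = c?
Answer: -36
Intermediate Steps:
n = -2 (n = -2*1 = -2)
M = -6 (M = -9 + 3 = -6)
E(M)*S(-6, n) = 6*(-6) = -36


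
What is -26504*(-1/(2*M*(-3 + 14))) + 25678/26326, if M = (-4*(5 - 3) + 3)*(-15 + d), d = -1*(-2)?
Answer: 183615961/9411545 ≈ 19.510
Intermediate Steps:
d = 2
M = 65 (M = (-4*(5 - 3) + 3)*(-15 + 2) = (-4*2 + 3)*(-13) = (-8 + 3)*(-13) = -5*(-13) = 65)
-26504*(-1/(2*M*(-3 + 14))) + 25678/26326 = -26504*(-1/(130*(-3 + 14))) + 25678/26326 = -26504/((-130*11)) + 25678*(1/26326) = -26504/(-1430) + 12839/13163 = -26504*(-1/1430) + 12839/13163 = 13252/715 + 12839/13163 = 183615961/9411545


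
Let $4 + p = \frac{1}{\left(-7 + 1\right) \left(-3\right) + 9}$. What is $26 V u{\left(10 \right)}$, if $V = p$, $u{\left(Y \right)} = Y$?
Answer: $- \frac{27820}{27} \approx -1030.4$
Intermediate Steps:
$p = - \frac{107}{27}$ ($p = -4 + \frac{1}{\left(-7 + 1\right) \left(-3\right) + 9} = -4 + \frac{1}{\left(-6\right) \left(-3\right) + 9} = -4 + \frac{1}{18 + 9} = -4 + \frac{1}{27} = - \frac{107}{27} \approx -3.963$)
$V = - \frac{107}{27} \approx -3.963$
$26 V u{\left(10 \right)} = 26 \left(- \frac{107}{27}\right) 10 = \left(- \frac{2782}{27}\right) 10 = - \frac{27820}{27}$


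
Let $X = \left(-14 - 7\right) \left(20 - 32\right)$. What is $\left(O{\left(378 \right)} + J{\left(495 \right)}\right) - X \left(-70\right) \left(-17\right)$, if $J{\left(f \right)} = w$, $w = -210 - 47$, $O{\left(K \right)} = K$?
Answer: $-299759$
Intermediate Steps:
$X = 252$ ($X = \left(-21\right) \left(-12\right) = 252$)
$w = -257$
$J{\left(f \right)} = -257$
$\left(O{\left(378 \right)} + J{\left(495 \right)}\right) - X \left(-70\right) \left(-17\right) = \left(378 - 257\right) - 252 \left(-70\right) \left(-17\right) = 121 - \left(-17640\right) \left(-17\right) = 121 - 299880 = -299759$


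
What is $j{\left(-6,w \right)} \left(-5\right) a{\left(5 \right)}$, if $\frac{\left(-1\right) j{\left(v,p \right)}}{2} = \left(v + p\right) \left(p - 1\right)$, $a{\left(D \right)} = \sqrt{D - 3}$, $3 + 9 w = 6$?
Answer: $\frac{340 \sqrt{2}}{9} \approx 53.426$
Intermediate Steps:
$w = \frac{1}{3}$ ($w = - \frac{1}{3} + \frac{1}{9} \cdot 6 = - \frac{1}{3} + \frac{2}{3} = \frac{1}{3} \approx 0.33333$)
$a{\left(D \right)} = \sqrt{-3 + D}$
$j{\left(v,p \right)} = - 2 \left(-1 + p\right) \left(p + v\right)$ ($j{\left(v,p \right)} = - 2 \left(v + p\right) \left(p - 1\right) = - 2 \left(p + v\right) \left(-1 + p\right) = - 2 \left(-1 + p\right) \left(p + v\right)$)
$j{\left(-6,w \right)} \left(-5\right) a{\left(5 \right)} = \left(- \frac{2}{9} + 2 \cdot \frac{1}{3} + 2 \left(-6\right) - \frac{2}{3} \left(-6\right)\right) \left(-5\right) \sqrt{-3 + 5} = \left(\left(-2\right) \frac{1}{9} + \frac{2}{3} - 12 + 4\right) \left(-5\right) \sqrt{2} = \left(- \frac{2}{9} + \frac{2}{3} - 12 + 4\right) \left(-5\right) \sqrt{2} = \left(- \frac{68}{9}\right) \left(-5\right) \sqrt{2} = \frac{340 \sqrt{2}}{9}$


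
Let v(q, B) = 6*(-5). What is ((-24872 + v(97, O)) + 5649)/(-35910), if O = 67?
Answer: 19253/35910 ≈ 0.53615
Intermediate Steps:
v(q, B) = -30
((-24872 + v(97, O)) + 5649)/(-35910) = ((-24872 - 30) + 5649)/(-35910) = (-24902 + 5649)*(-1/35910) = -19253*(-1/35910) = 19253/35910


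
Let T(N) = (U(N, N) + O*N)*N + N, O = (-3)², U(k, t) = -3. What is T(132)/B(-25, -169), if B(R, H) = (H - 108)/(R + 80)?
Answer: -8610360/277 ≈ -31084.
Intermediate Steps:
O = 9
B(R, H) = (-108 + H)/(80 + R)
T(N) = N + N*(-3 + 9*N) (T(N) = (-3 + 9*N)*N + N = N*(-3 + 9*N) + N = N + N*(-3 + 9*N))
T(132)/B(-25, -169) = (132*(-2 + 9*132))/(((-108 - 169)/(80 - 25))) = (132*(-2 + 1188))/((-277/55)) = (132*1186)/(((1/55)*(-277))) = 156552/(-277/55) = 156552*(-55/277) = -8610360/277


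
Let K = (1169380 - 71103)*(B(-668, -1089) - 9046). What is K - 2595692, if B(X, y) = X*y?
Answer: 789006190770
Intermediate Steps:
K = 789008786462 (K = (1169380 - 71103)*(-668*(-1089) - 9046) = 1098277*(727452 - 9046) = 1098277*718406 = 789008786462)
K - 2595692 = 789008786462 - 2595692 = 789006190770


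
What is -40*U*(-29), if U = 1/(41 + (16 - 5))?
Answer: 290/13 ≈ 22.308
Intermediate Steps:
U = 1/52 (U = 1/(41 + 11) = 1/52 ≈ 0.019231)
-40*U*(-29) = -40*1/52*(-29) = -10/13*(-29) = 290/13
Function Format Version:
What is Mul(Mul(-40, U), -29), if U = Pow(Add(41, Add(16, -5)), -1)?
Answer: Rational(290, 13) ≈ 22.308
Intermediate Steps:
U = Rational(1, 52) (U = Pow(Add(41, 11), -1) = Pow(52, -1) = Rational(1, 52) ≈ 0.019231)
Mul(Mul(-40, U), -29) = Mul(Mul(-40, Rational(1, 52)), -29) = Mul(Rational(-10, 13), -29) = Rational(290, 13)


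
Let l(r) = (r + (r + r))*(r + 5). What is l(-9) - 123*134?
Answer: -16374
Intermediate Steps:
l(r) = 3*r*(5 + r) (l(r) = (r + 2*r)*(5 + r) = (3*r)*(5 + r) = 3*r*(5 + r))
l(-9) - 123*134 = 3*(-9)*(5 - 9) - 123*134 = 3*(-9)*(-4) - 16482 = 108 - 16482 = -16374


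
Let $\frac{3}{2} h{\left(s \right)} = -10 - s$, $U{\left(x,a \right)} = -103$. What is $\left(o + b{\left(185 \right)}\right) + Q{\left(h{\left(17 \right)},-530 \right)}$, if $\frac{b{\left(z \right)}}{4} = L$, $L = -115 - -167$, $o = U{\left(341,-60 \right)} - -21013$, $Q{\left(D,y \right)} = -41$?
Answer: $21077$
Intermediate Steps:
$h{\left(s \right)} = - \frac{20}{3} - \frac{2 s}{3}$ ($h{\left(s \right)} = \frac{2 \left(-10 - s\right)}{3} = - \frac{20}{3} - \frac{2 s}{3}$)
$o = 20910$ ($o = -103 - -21013 = -103 + 21013 = 20910$)
$L = 52$ ($L = -115 + 167 = 52$)
$b{\left(z \right)} = 208$ ($b{\left(z \right)} = 4 \cdot 52 = 208$)
$\left(o + b{\left(185 \right)}\right) + Q{\left(h{\left(17 \right)},-530 \right)} = \left(20910 + 208\right) - 41 = 21118 - 41 = 21077$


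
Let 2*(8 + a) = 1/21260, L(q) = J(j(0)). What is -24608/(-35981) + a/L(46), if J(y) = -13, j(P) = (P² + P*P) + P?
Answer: 25841579059/19888857560 ≈ 1.2993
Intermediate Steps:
j(P) = P + 2*P² (j(P) = (P² + P²) + P = 2*P² + P = P + 2*P²)
L(q) = -13
a = -340159/42520 (a = -8 + (½)/21260 = -8 + (½)*(1/21260) = -8 + 1/42520 = -340159/42520 ≈ -8.0000)
-24608/(-35981) + a/L(46) = -24608/(-35981) - 340159/42520/(-13) = -24608*(-1/35981) - 340159/42520*(-1/13) = 24608/35981 + 340159/552760 = 25841579059/19888857560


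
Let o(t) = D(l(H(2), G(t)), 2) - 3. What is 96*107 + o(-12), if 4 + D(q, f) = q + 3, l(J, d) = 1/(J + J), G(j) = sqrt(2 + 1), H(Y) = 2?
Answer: 41073/4 ≈ 10268.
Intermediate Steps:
G(j) = sqrt(3)
l(J, d) = 1/(2*J)
D(q, f) = -1 + q (D(q, f) = -4 + (q + 3) = -4 + (3 + q) = -1 + q)
o(t) = -15/4 (o(t) = (-1 + (1/2)/2) - 3 = (-1 + (1/2)*(1/2)) - 3 = (-1 + 1/4) - 3 = -3/4 - 3 = -15/4)
96*107 + o(-12) = 96*107 - 15/4 = 10272 - 15/4 = 41073/4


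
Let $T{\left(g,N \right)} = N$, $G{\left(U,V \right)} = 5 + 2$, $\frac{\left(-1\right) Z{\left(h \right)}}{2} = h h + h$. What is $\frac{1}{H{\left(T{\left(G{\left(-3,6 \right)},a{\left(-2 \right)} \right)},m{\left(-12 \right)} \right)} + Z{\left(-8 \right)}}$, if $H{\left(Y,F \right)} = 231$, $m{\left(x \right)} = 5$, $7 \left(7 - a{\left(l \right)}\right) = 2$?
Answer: $\frac{1}{119} \approx 0.0084034$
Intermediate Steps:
$Z{\left(h \right)} = - 2 h - 2 h^{2}$ ($Z{\left(h \right)} = - 2 \left(h h + h\right) = - 2 \left(h^{2} + h\right) = - 2 \left(h + h^{2}\right) = - 2 h - 2 h^{2}$)
$G{\left(U,V \right)} = 7$
$a{\left(l \right)} = \frac{47}{7}$ ($a{\left(l \right)} = 7 - \frac{2}{7} = \frac{47}{7}$)
$\frac{1}{H{\left(T{\left(G{\left(-3,6 \right)},a{\left(-2 \right)} \right)},m{\left(-12 \right)} \right)} + Z{\left(-8 \right)}} = \frac{1}{231 - - 16 \left(1 - 8\right)} = \frac{1}{231 - \left(-16\right) \left(-7\right)} = \frac{1}{231 - 112} = \frac{1}{119}$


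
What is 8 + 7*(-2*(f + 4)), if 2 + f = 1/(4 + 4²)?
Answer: -207/10 ≈ -20.700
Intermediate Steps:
f = -39/20 (f = -2 + 1/(4 + 4²) = -2 + 1/(4 + 16) = -2 + 1/20 = -39/20 ≈ -1.9500)
8 + 7*(-2*(f + 4)) = 8 + 7*(-2*(-39/20 + 4)) = 8 + 7*(-2*41/20) = 8 + 7*(-41/10) = 8 - 287/10 = -207/10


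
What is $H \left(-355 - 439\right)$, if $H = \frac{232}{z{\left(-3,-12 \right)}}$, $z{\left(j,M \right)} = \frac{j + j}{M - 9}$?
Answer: $-644728$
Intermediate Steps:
$z{\left(j,M \right)} = \frac{2 j}{-9 + M}$
$H = 812$ ($H = \frac{232}{2 \left(-3\right) \frac{1}{-9 - 12}} = \frac{232}{2 \left(-3\right) \frac{1}{-21}} = \frac{232}{2 \left(-3\right) \left(- \frac{1}{21}\right)} = \frac{232}{\frac{2}{7}} = 232 \cdot \frac{7}{2} = 812$)
$H \left(-355 - 439\right) = 812 \left(-355 - 439\right) = 812 \left(-794\right) = -644728$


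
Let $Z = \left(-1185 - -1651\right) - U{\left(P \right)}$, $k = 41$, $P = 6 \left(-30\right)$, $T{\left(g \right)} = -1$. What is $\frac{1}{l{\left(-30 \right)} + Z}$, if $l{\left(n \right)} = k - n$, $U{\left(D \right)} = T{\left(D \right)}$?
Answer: $\frac{1}{538} \approx 0.0018587$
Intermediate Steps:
$P = -180$
$U{\left(D \right)} = -1$
$l{\left(n \right)} = 41 - n$
$Z = 467$ ($Z = \left(-1185 - -1651\right) - -1 = \left(-1185 + 1651\right) + 1 = 466 + 1 = 467$)
$\frac{1}{l{\left(-30 \right)} + Z} = \frac{1}{\left(41 - -30\right) + 467} = \frac{1}{\left(41 + 30\right) + 467} = \frac{1}{71 + 467} = \frac{1}{538}$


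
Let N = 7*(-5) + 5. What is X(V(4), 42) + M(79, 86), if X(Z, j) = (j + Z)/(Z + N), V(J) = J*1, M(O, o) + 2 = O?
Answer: 978/13 ≈ 75.231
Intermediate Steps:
M(O, o) = -2 + O
N = -30 (N = -35 + 5 = -30)
V(J) = J
X(Z, j) = (Z + j)/(-30 + Z) (X(Z, j) = (j + Z)/(Z - 30) = (Z + j)/(-30 + Z))
X(V(4), 42) + M(79, 86) = (4 + 42)/(-30 + 4) + (-2 + 79) = 46/(-26) + 77 = -1/26*46 + 77 = -23/13 + 77 = 978/13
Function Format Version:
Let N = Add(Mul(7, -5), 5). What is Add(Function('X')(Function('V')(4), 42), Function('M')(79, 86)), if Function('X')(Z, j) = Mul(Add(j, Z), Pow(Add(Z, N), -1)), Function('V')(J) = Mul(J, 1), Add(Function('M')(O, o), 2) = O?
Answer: Rational(978, 13) ≈ 75.231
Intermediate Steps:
Function('M')(O, o) = Add(-2, O)
N = -30 (N = Add(-35, 5) = -30)
Function('V')(J) = J
Function('X')(Z, j) = Mul(Pow(Add(-30, Z), -1), Add(Z, j)) (Function('X')(Z, j) = Mul(Add(j, Z), Pow(Add(Z, -30), -1)) = Mul(Add(Z, j), Pow(Add(-30, Z), -1)) = Mul(Pow(Add(-30, Z), -1), Add(Z, j)))
Add(Function('X')(Function('V')(4), 42), Function('M')(79, 86)) = Add(Mul(Pow(Add(-30, 4), -1), Add(4, 42)), Add(-2, 79)) = Add(Mul(Pow(-26, -1), 46), 77) = Add(Mul(Rational(-1, 26), 46), 77) = Add(Rational(-23, 13), 77) = Rational(978, 13)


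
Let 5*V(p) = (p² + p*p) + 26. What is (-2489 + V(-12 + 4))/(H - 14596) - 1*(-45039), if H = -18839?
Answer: 2509802372/55725 ≈ 45039.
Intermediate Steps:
V(p) = 26/5 + 2*p²/5 (V(p) = ((p² + p*p) + 26)/5 = ((p² + p²) + 26)/5 = (2*p² + 26)/5 = (26 + 2*p²)/5 = 26/5 + 2*p²/5)
(-2489 + V(-12 + 4))/(H - 14596) - 1*(-45039) = (-2489 + (26/5 + 2*(-12 + 4)²/5))/(-18839 - 14596) - 1*(-45039) = (-2489 + (26/5 + (⅖)*(-8)²))/(-33435) + 45039 = (-2489 + (26/5 + (⅖)*64))*(-1/33435) + 45039 = (-2489 + (26/5 + 128/5))*(-1/33435) + 45039 = (-2489 + 154/5)*(-1/33435) + 45039 = -12291/5*(-1/33435) + 45039 = 4097/55725 + 45039 = 2509802372/55725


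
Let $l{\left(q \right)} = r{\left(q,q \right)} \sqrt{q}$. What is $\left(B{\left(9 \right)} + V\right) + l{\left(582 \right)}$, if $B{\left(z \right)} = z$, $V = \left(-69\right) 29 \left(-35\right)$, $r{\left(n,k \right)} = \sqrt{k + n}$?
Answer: $70044 + 582 \sqrt{2} \approx 70867.0$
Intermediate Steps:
$V = 70035$ ($V = \left(-2001\right) \left(-35\right) = 70035$)
$l{\left(q \right)} = q \sqrt{2}$ ($l{\left(q \right)} = \sqrt{q + q} \sqrt{q} = \sqrt{2 q} \sqrt{q} = \sqrt{2} \sqrt{q} \sqrt{q} = q \sqrt{2}$)
$\left(B{\left(9 \right)} + V\right) + l{\left(582 \right)} = \left(9 + 70035\right) + 582 \sqrt{2} = 70044 + 582 \sqrt{2}$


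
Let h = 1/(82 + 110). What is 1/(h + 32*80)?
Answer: 192/491521 ≈ 0.00039062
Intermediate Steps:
h = 1/192 ≈ 0.0052083
1/(h + 32*80) = 1/(1/192 + 32*80) = 1/(1/192 + 2560) = 1/(491521/192) = 192/491521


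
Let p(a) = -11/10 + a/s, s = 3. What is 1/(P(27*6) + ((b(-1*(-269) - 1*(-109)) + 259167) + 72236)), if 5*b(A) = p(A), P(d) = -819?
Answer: 50/16530449 ≈ 3.0247e-6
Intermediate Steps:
p(a) = -11/10 + a/3
b(A) = -11/50 + A/15 (b(A) = (-11/10 + A/3)/5 = -11/50 + A/15)
1/(P(27*6) + ((b(-1*(-269) - 1*(-109)) + 259167) + 72236)) = 1/(-819 + (((-11/50 + (-1*(-269) - 1*(-109))/15) + 259167) + 72236)) = 1/(-819 + (((-11/50 + (269 + 109)/15) + 259167) + 72236)) = 1/(-819 + (((-11/50 + (1/15)*378) + 259167) + 72236)) = 1/(-819 + (((-11/50 + 126/5) + 259167) + 72236)) = 1/(-819 + ((1249/50 + 259167) + 72236)) = 1/(-819 + (12959599/50 + 72236)) = 1/(-819 + 16571399/50) = 1/(16530449/50) = 50/16530449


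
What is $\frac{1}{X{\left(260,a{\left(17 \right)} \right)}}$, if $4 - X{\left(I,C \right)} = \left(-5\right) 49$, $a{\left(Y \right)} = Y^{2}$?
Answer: $\frac{1}{249} \approx 0.0040161$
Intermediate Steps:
$X{\left(I,C \right)} = 249$ ($X{\left(I,C \right)} = 4 - \left(-5\right) 49 = 4 - -245 = 4 + 245 = 249$)
$\frac{1}{X{\left(260,a{\left(17 \right)} \right)}} = \frac{1}{249}$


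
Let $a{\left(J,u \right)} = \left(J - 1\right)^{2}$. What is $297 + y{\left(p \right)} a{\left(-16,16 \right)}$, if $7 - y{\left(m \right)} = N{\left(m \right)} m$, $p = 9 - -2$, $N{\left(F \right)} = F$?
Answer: $-32649$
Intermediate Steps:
$a{\left(J,u \right)} = \left(-1 + J\right)^{2}$
$p = 11$ ($p = 9 + 2 = 11$)
$y{\left(m \right)} = 7 - m^{2}$ ($y{\left(m \right)} = 7 - m m = 7 - m^{2}$)
$297 + y{\left(p \right)} a{\left(-16,16 \right)} = 297 + \left(7 - 11^{2}\right) \left(-1 - 16\right)^{2} = 297 + \left(7 - 121\right) \left(-17\right)^{2} = 297 + \left(7 - 121\right) 289 = 297 - 32946 = -32649$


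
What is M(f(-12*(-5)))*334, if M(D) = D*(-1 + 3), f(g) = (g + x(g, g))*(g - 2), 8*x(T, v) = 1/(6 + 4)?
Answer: 23251243/10 ≈ 2.3251e+6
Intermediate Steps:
x(T, v) = 1/80 (x(T, v) = 1/(8*(6 + 4)) = (⅛)/10 = (⅛)*(⅒) = 1/80)
f(g) = (-2 + g)*(1/80 + g) (f(g) = (g + 1/80)*(g - 2) = (1/80 + g)*(-2 + g) = (-2 + g)*(1/80 + g))
M(D) = 2*D (M(D) = D*2 = 2*D)
M(f(-12*(-5)))*334 = (2*(-1/40 + (-12*(-5))² - (-477)*4*(-5)/80))*334 = (2*(-1/40 + (-3*(-20))² - (-477)*(-20)/80))*334 = (2*(-1/40 + 60² - 159/80*60))*334 = (2*(-1/40 + 3600 - 477/4))*334 = (2*(139229/40))*334 = (139229/20)*334 = 23251243/10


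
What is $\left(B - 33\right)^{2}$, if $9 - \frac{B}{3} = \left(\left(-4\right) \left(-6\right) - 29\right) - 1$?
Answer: $144$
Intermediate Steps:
$B = 45$ ($B = 27 - 3 \left(\left(\left(-4\right) \left(-6\right) - 29\right) - 1\right) = 27 - 3 \left(\left(24 - 29\right) - 1\right) = 27 - 3 \left(-5 - 1\right) = 27 - -18 = 27 + 18 = 45$)
$\left(B - 33\right)^{2} = \left(45 - 33\right)^{2} = 12^{2} = 144$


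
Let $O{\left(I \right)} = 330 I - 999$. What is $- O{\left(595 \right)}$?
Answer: $-195351$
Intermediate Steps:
$O{\left(I \right)} = -999 + 330 I$
$- O{\left(595 \right)} = - (-999 + 330 \cdot 595) = - (-999 + 196350) = \left(-1\right) 195351 = -195351$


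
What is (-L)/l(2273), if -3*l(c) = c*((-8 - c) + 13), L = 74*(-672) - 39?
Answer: 16589/572796 ≈ 0.028961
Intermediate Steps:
L = -49767 (L = -49728 - 39 = -49767)
l(c) = -c*(5 - c)/3 (l(c) = -c*((-8 - c) + 13)/3 = -c*(5 - c)/3)
(-L)/l(2273) = (-1*(-49767))/(((⅓)*2273*(-5 + 2273))) = 49767/(((⅓)*2273*2268)) = 49767/1718388 = 49767*(1/1718388) = 16589/572796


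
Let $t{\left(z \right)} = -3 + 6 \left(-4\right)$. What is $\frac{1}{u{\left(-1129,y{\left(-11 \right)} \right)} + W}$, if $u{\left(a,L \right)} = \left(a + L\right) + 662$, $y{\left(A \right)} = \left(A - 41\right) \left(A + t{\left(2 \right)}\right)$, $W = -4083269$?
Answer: $- \frac{1}{4081760} \approx -2.4499 \cdot 10^{-7}$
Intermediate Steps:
$t{\left(z \right)} = -27$ ($t{\left(z \right)} = -3 - 24 = -27$)
$y{\left(A \right)} = \left(-41 + A\right) \left(-27 + A\right)$ ($y{\left(A \right)} = \left(A - 41\right) \left(A - 27\right) = \left(-41 + A\right) \left(-27 + A\right)$)
$u{\left(a,L \right)} = 662 + L + a$ ($u{\left(a,L \right)} = \left(L + a\right) + 662 = 662 + L + a$)
$\frac{1}{u{\left(-1129,y{\left(-11 \right)} \right)} + W} = \frac{1}{\left(662 + \left(1107 + \left(-11\right)^{2} - -748\right) - 1129\right) - 4083269} = \frac{1}{\left(662 + \left(1107 + 121 + 748\right) - 1129\right) - 4083269} = \frac{1}{\left(662 + 1976 - 1129\right) - 4083269} = \frac{1}{1509 - 4083269} = \frac{1}{-4081760} = - \frac{1}{4081760}$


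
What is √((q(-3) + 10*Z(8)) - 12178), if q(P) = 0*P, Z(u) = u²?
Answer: 3*I*√1282 ≈ 107.42*I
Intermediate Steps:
q(P) = 0
√((q(-3) + 10*Z(8)) - 12178) = √((0 + 10*8²) - 12178) = √((0 + 10*64) - 12178) = √((0 + 640) - 12178) = √(640 - 12178) = √(-11538) = 3*I*√1282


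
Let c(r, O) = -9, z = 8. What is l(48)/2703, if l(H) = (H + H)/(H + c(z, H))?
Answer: 32/35139 ≈ 0.00091067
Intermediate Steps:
l(H) = 2*H/(-9 + H) (l(H) = (H + H)/(H - 9) = (2*H)/(-9 + H) = 2*H/(-9 + H))
l(48)/2703 = (2*48/(-9 + 48))/2703 = (2*48/39)*(1/2703) = (2*48*(1/39))*(1/2703) = (32/13)*(1/2703) = 32/35139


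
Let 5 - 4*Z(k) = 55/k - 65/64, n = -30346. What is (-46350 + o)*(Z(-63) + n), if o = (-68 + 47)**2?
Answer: 2496391208813/1792 ≈ 1.3931e+9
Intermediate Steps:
o = 441 (o = (-21)**2 = 441)
Z(k) = 385/256 - 55/(4*k) (Z(k) = 5/4 - (55/k - 65/64)/4 = 5/4 - (-65/64 + 55/k)/4 = 5/4 + (65/256 - 55/(4*k)) = 385/256 - 55/(4*k))
(-46350 + o)*(Z(-63) + n) = (-46350 + 441)*((55/256)*(-64 + 7*(-63))/(-63) - 30346) = -45909*((55/256)*(-1/63)*(-64 - 441) - 30346) = -45909*((55/256)*(-1/63)*(-505) - 30346) = -45909*(27775/16128 - 30346) = -45909*(-489392513/16128) = 2496391208813/1792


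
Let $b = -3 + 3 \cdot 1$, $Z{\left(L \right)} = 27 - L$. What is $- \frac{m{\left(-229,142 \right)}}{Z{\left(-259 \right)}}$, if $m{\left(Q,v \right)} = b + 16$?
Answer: $- \frac{8}{143} \approx -0.055944$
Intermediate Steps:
$b = 0$ ($b = -3 + 3 = 0$)
$m{\left(Q,v \right)} = 16$ ($m{\left(Q,v \right)} = 0 + 16 = 16$)
$- \frac{m{\left(-229,142 \right)}}{Z{\left(-259 \right)}} = - \frac{16}{27 - -259} = - \frac{16}{27 + 259} = - \frac{16}{286} = \left(-1\right) \frac{8}{143} = - \frac{8}{143}$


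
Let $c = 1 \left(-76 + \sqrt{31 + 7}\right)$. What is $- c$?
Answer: $76 - \sqrt{38} \approx 69.836$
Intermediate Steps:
$c = -76 + \sqrt{38}$ ($c = 1 \left(-76 + \sqrt{38}\right) = -76 + \sqrt{38} \approx -69.836$)
$- c = - (-76 + \sqrt{38}) = 76 - \sqrt{38}$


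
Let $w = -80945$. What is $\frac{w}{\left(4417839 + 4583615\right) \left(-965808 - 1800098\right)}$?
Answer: $\frac{80945}{24897175627324} \approx 3.2512 \cdot 10^{-9}$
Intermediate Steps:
$\frac{w}{\left(4417839 + 4583615\right) \left(-965808 - 1800098\right)} = - \frac{80945}{\left(4417839 + 4583615\right) \left(-965808 - 1800098\right)} = - \frac{80945}{9001454 \left(-2765906\right)} = - \frac{80945}{-24897175627324} = \left(-80945\right) \left(- \frac{1}{24897175627324}\right) = \frac{80945}{24897175627324}$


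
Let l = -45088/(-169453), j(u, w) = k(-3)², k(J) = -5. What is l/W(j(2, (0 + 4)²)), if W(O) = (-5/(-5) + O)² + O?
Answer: 45088/118786553 ≈ 0.00037957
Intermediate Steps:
j(u, w) = 25 (j(u, w) = (-5)² = 25)
W(O) = O + (1 + O)² (W(O) = (-5*(-⅕) + O)² + O = (1 + O)² + O = O + (1 + O)²)
l = 45088/169453 (l = -45088*(-1/169453) = 45088/169453 ≈ 0.26608)
l/W(j(2, (0 + 4)²)) = 45088/(169453*(25 + (1 + 25)²)) = 45088/(169453*(25 + 26²)) = 45088/(169453*(25 + 676)) = (45088/169453)/701 = (45088/169453)*(1/701) = 45088/118786553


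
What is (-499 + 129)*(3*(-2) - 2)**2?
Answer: -23680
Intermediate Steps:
(-499 + 129)*(3*(-2) - 2)**2 = -370*(-6 - 2)**2 = -370*(-8)**2 = -370*64 = -23680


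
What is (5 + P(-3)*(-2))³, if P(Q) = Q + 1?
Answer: 729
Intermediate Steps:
P(Q) = 1 + Q
(5 + P(-3)*(-2))³ = (5 + (1 - 3)*(-2))³ = (5 - 2*(-2))³ = (5 + 4)³ = 9³ = 729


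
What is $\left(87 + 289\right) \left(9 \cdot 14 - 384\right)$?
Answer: $-97008$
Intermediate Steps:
$\left(87 + 289\right) \left(9 \cdot 14 - 384\right) = 376 \left(126 - 384\right) = 376 \left(-258\right) = -97008$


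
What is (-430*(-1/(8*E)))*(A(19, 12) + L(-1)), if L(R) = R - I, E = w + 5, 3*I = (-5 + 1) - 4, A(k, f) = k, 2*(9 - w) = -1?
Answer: 6665/87 ≈ 76.609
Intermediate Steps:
w = 19/2 (w = 9 - 1/2*(-1) = 9 + 1/2 = 19/2 ≈ 9.5000)
I = -8/3 (I = ((-5 + 1) - 4)/3 = (-4 - 4)/3 = (1/3)*(-8) = -8/3 ≈ -2.6667)
E = 29/2 (E = 19/2 + 5 = 29/2 ≈ 14.500)
L(R) = 8/3 + R (L(R) = R - 1*(-8/3) = R + 8/3 = 8/3 + R)
(-430*(-1/(8*E)))*(A(19, 12) + L(-1)) = (-430/((29/2)*(-8)))*(19 + (8/3 - 1)) = (-430/(-116))*(19 + 5/3) = -430*(-1/116)*(62/3) = (215/58)*(62/3) = 6665/87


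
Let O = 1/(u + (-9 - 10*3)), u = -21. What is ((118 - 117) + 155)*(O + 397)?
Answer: 309647/5 ≈ 61929.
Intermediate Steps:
O = -1/60 (O = 1/(-21 + (-9 - 10*3)) = 1/(-21 + (-9 - 30)) = 1/(-21 - 39) = 1/(-60) = -1/60 ≈ -0.016667)
((118 - 117) + 155)*(O + 397) = ((118 - 117) + 155)*(-1/60 + 397) = (1 + 155)*(23819/60) = 156*(23819/60) = 309647/5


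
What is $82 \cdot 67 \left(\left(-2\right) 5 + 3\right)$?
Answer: $-38458$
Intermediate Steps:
$82 \cdot 67 \left(\left(-2\right) 5 + 3\right) = 5494 \left(-10 + 3\right) = 5494 \left(-7\right) = -38458$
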